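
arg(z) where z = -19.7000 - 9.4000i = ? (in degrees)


Re = -19.7, Im = -9.4
arg = atan2(-9.4, -19.7) = -154.4915 degrees

arg(z) = -154.4915 degrees


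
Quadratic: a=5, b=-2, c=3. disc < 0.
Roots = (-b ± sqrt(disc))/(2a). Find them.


disc = (-2)^2 - 4*5*3 = 4 - 60 = -56
sqrt(|disc|) = sqrt(56) = 7.4833
Real part = 2/(2*5) = 0.2000
Imag part = 7.4833/(2*5) = 0.7483

0.2000 ± 0.7483i


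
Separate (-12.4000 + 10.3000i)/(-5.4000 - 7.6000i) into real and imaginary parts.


Multiply by conjugate: (-12.4000 + 10.3000i)(-5.4000 + 7.6000i) / ((-5.4)^2 + (-7.6)^2)
Numerator real = -12.4*(-5.4) + 10.3*(-7.6) = -11.32
Numerator imag = 10.3*(-5.4) - (-12.4)*(-7.6) = -149.86
Denominator = 86.92
Re(z) = -11.32/86.92 = -0.1302
Im(z) = -149.86/86.92 = -1.7241

Re(z) = -0.1302, Im(z) = -1.7241


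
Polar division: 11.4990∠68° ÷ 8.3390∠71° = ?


r = 11.4990 / 8.3390 = 1.3789
theta = 68° - 71° = -3° = 357° (mod 360)

1.3789 cis(357°)


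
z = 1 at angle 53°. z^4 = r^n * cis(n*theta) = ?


r^4 = 1^4 = 1
n*theta = 4*53° = 212° = 212° (mod 360)
a = 1*cos(212°) = -0.8480
b = 1*sin(212°) = -0.5299

1 cis(212°) = -0.8480 - 0.5299i


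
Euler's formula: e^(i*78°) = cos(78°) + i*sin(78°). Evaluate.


cos(78°) = 0.2079
sin(78°) = 0.9781

e^(i*78°) = 0.2079 + 0.9781i


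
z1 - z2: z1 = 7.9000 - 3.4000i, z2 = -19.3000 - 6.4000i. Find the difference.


Real: 7.9 + 19.3 = 27.2
Imag: -3.4 + 6.4 = 3

27.2000 + 3.0000i


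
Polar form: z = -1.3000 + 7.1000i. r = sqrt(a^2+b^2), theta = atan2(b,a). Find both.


r = sqrt(1.69+50.41) = sqrt(52.1) = 7.2180
theta = atan2(7.1, -1.3) = 100.3758 degrees

r = 7.2180, theta = 100.3758 degrees


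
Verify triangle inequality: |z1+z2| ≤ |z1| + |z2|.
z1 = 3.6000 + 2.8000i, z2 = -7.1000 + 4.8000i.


|z1| = sqrt(3.6^2 + 2.8^2) = sqrt(20.8) = 4.5607
|z2| = sqrt((-7.1)^2 + 4.8^2) = sqrt(73.45) = 8.5703
z1+z2 = -3.5000 + 7.6000i
|z1+z2| = sqrt(70.01) = 8.3672
|z1|+|z2| = 4.5607 + 8.5703 = 13.1310

|z1+z2| = 8.3672 ≤ |z1|+|z2| = 13.1310 (verified)


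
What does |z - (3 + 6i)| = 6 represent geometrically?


|z - z0| = r is a circle with center z0 and radius r.
Center = (3, 6), radius = 6

Circle with center (3, 6) and radius 6


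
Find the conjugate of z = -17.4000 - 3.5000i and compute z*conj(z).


z_bar = -17.4000 + 3.5000i
z*z_bar = (-17.4)^2 + (-3.5)^2 = 302.76 + 12.25 = 315.01

z_bar = -17.4000 + 3.5000i, z*z_bar = 315.01


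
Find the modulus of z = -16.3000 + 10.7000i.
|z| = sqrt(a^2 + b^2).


|z| = sqrt((-16.3)^2 + 10.7^2) = sqrt(265.69 + 114.49) = sqrt(380.18) = 19.4982

|z| = 19.4982


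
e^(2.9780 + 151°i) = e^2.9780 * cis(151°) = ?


e^2.9780 = 19.64848
cos(151°) = -0.8746197
sin(151°) = 0.48481
Real = 19.64848*(-0.8746197) = -17.1849
Imag = 19.64848*0.48481 = 9.5258

-17.1849 + 9.5258i


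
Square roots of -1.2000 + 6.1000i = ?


|z| = sqrt(1.44+37.21) = 6.2169
sqrt((|z|+a)/2) = sqrt((6.2169+(-1.2))/2) = sqrt(2.5085) = 1.5838
sqrt((|z|-a)/2) = sqrt((6.2169-(-1.2))/2) = sqrt(3.7085) = 1.9257

±(1.5838 + 1.9257i) i.e. 1.5838 + 1.9257i and -1.5838 - 1.9257i


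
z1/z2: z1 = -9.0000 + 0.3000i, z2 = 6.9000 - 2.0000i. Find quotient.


Conjugate of z2 = 6.9000 + 2.0000i
Numerator: (-9.0000 + 0.3000i)(6.9000 + 2.0000i) = -62.7000 - 15.9300i
Denominator: 6.9^2 + (-2)^2 = 51.61
Result = (-62.7000 - 15.9300i)/51.61

-1.2149 - 0.3087i


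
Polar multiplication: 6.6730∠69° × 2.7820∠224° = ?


r = 6.6730 * 2.7820 = 18.5643
theta = 69° + 224° = 293° = 293° (mod 360)

18.5643 cis(293°)


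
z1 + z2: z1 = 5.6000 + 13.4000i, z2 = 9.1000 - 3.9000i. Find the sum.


Real: 5.6 + 9.1 = 14.7
Imag: 13.4 - 3.9 = 9.5

14.7000 + 9.5000i


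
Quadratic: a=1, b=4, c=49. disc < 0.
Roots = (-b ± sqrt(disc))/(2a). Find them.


disc = 4^2 - 4*1*49 = 16 - 196 = -180
sqrt(|disc|) = sqrt(180) = 13.4164
Real part = -4/(2*1) = -2.0000
Imag part = 13.4164/(2*1) = 6.7082

-2.0000 ± 6.7082i


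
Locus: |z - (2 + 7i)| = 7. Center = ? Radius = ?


|z - z0| = r is a circle with center z0 and radius r.
Center = (2, 7), radius = 7

Circle with center (2, 7) and radius 7


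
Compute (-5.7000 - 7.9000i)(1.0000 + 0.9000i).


Real = -5.7*1 - (-7.9)*0.9 = -5.7 - (-7.11) = 1.41
Imag = -5.7*0.9 + 1*(-7.9) = -5.13 - (7.9) = -13.03

1.4100 - 13.0300i


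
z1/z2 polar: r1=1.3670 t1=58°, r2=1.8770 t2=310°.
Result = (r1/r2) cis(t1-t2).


r = 1.3670 / 1.8770 = 0.7283
theta = 58° - 310° = -252° = 108° (mod 360)

0.7283 cis(108°)


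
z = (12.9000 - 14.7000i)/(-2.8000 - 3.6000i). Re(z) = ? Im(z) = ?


Multiply by conjugate: (12.9000 - 14.7000i)(-2.8000 + 3.6000i) / ((-2.8)^2 + (-3.6)^2)
Numerator real = 12.9*(-2.8) - (14.7)*(-3.6) = 16.8
Numerator imag = -14.7*(-2.8) - 12.9*(-3.6) = 87.6
Denominator = 20.8
Re(z) = 16.8/20.8 = 0.8077
Im(z) = 87.6/20.8 = 4.2115

Re(z) = 0.8077, Im(z) = 4.2115


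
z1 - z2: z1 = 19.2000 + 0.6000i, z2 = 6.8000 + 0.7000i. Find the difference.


Real: 19.2 - 6.8 = 12.4
Imag: 0.6 - 0.7 = -0.1

12.4000 - 0.1000i


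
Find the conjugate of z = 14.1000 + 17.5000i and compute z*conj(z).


z_bar = 14.1000 - 17.5000i
z*z_bar = 14.1^2 + 17.5^2 = 198.81 + 306.25 = 505.06

z_bar = 14.1000 - 17.5000i, z*z_bar = 505.06


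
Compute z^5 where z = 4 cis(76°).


r^5 = 4^5 = 1024
n*theta = 5*76° = 380° = 20° (mod 360)
a = 1024*cos(20°) = 962.2452
b = 1024*sin(20°) = 350.2286

1024 cis(20°) = 962.2452 + 350.2286i


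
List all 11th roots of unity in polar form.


The 11th roots of unity are cis(360k/11°) for k=0..10
Angle step = 360/11 = 32.7273°
Primitive root: cis(32.7273°)
Primitive root = 0.8413 + 0.5406i

11 roots at angles: 0°, 32.7273°, 65.4545°, 98.1818°, 130.9091°, 163.6364°, 196.3636°, 229.0909°, 261.8182°, 294.5455°, 327.2727°


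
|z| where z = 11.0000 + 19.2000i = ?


|z| = sqrt(11^2 + 19.2^2) = sqrt(121 + 368.64) = sqrt(489.64) = 22.1278

|z| = 22.1278


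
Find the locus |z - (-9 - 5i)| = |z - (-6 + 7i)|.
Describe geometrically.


Equal distances means the locus is the perpendicular bisector of z1 and z2.
Midpoint = ((-9+(-6))/2, (-5+7)/2) = (-7.5000, 1.0000)

Perpendicular bisector through (-7.5000, 1.0000)


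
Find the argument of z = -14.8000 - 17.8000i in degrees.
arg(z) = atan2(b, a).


Re = -14.8, Im = -17.8
arg = atan2(-17.8, -14.8) = -129.7422 degrees

arg(z) = -129.7422 degrees


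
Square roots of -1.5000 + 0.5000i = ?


|z| = sqrt(2.25+0.25) = 1.5811
sqrt((|z|+a)/2) = sqrt((1.5811+(-1.5))/2) = sqrt(0.0406) = 0.2014
sqrt((|z|-a)/2) = sqrt((1.5811-(-1.5))/2) = sqrt(1.5406) = 1.2412

±(0.2014 + 1.2412i) i.e. 0.2014 + 1.2412i and -0.2014 - 1.2412i


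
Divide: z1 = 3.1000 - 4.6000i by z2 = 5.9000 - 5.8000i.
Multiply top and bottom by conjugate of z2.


Conjugate of z2 = 5.9000 + 5.8000i
Numerator: (3.1000 - 4.6000i)(5.9000 + 5.8000i) = 44.9700 - 9.1600i
Denominator: 5.9^2 + (-5.8)^2 = 68.45
Result = (44.9700 - 9.1600i)/68.45

0.6570 - 0.1338i


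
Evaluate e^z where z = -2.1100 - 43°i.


e^-2.1100 = 0.12124
cos(-43°) = 0.7314
sin(-43°) = -0.682
Real = 0.12124*0.7314 = 0.0887
Imag = 0.12124*(-0.682) = -0.0827

0.0887 - 0.0827i


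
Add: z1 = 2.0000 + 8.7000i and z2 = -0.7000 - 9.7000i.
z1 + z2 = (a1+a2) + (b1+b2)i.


Real: 2 - 0.7 = 1.3
Imag: 8.7 - 9.7 = -1

1.3000 - i


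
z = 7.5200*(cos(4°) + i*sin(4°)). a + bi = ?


a = 7.5200*cos(4°) = 7.5200*0.99756 = 7.5017
b = 7.5200*sin(4°) = 7.5200*0.06976 = 0.5246

7.5017 + 0.5246i


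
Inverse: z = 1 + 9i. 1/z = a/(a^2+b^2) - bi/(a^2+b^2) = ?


|z|^2 = 1+81 = 82
1/z = (1 - 9i)/82

1/z = 0.0122 - 0.1098i


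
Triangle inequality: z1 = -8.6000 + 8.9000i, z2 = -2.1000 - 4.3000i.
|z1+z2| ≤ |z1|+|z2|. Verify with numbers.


|z1| = sqrt((-8.6)^2 + 8.9^2) = sqrt(153.17) = 12.3762
|z2| = sqrt((-2.1)^2 + (-4.3)^2) = sqrt(22.9) = 4.7854
z1+z2 = -10.7000 + 4.6000i
|z1+z2| = sqrt(135.65) = 11.6469
|z1|+|z2| = 12.3762 + 4.7854 = 17.1616

|z1+z2| = 11.6469 ≤ |z1|+|z2| = 17.1616 (verified)


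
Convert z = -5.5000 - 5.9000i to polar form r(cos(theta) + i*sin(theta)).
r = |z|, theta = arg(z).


r = sqrt(30.25+34.81) = sqrt(65.06) = 8.0660
theta = atan2(-5.9, -5.5) = -132.9904 degrees

r = 8.0660, theta = -132.9904 degrees


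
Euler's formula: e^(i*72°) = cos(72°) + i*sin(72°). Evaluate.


cos(72°) = 0.3090
sin(72°) = 0.9511

e^(i*72°) = 0.3090 + 0.9511i


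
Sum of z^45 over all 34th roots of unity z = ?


The roots are w_k = w^k with w = e^(2*pi*i/34), and (w^k)^45 = (w^45)^k.
So S = 1 + u + u^2 + ... + u^(33) with u = w^45.
45 = 1*34 + 11, so 45 is not a multiple of 34: u = (w^34)^1 * w^11 = w^11 ≠ 1 (w is a primitive 34th root), while u^34 = (w^34)^45 = 1.
Geometric series: S = (1 - u^34)/(1 - u) = (1 - 1)/(1 - u) = 0

S = 0


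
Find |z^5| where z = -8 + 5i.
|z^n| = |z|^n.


|z| = sqrt(64+25) = sqrt(89) = 9.4340
|z^5| = |z|^5 = (sqrt(89))^5 = 89^2 * sqrt(89) = 7921*sqrt(89)

|z^5| = 7921*sqrt(89) ≈ 74726.5645


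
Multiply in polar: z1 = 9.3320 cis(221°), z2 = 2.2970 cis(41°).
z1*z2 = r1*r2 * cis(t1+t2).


r = 9.3320 * 2.2970 = 21.4356
theta = 221° + 41° = 262° = 262° (mod 360)

21.4356 cis(262°)


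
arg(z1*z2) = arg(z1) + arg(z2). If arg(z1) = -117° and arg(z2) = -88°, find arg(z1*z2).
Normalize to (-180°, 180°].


arg(z1*z2) = -117° - 88° = -205°
Normalized to (-180°, 180°]: 155°

155°


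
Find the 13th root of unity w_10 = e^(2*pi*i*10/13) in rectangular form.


Angle = 360*10/13 = 276.9231°
a = cos(276.9231°) = 0.1205
b = sin(276.9231°) = -0.9927

0.1205 - 0.9927i


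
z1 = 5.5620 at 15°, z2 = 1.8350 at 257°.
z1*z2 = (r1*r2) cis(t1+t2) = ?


r = 5.5620 * 1.8350 = 10.2063
theta = 15° + 257° = 272° = 272° (mod 360)

10.2063 cis(272°)


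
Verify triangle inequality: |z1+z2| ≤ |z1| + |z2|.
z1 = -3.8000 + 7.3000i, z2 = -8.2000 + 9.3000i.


|z1| = sqrt((-3.8)^2 + 7.3^2) = sqrt(67.73) = 8.2298
|z2| = sqrt((-8.2)^2 + 9.3^2) = sqrt(153.73) = 12.3988
z1+z2 = -12.0000 + 16.6000i
|z1+z2| = sqrt(419.56) = 20.4832
|z1|+|z2| = 8.2298 + 12.3988 = 20.6286

|z1+z2| = 20.4832 ≤ |z1|+|z2| = 20.6286 (verified)


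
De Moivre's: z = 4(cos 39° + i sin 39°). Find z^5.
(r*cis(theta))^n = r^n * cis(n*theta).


r^5 = 4^5 = 1024
n*theta = 5*39° = 195° = 195° (mod 360)
a = 1024*cos(195°) = -989.1080
b = 1024*sin(195°) = -265.0307

1024 cis(195°) = -989.1080 - 265.0307i


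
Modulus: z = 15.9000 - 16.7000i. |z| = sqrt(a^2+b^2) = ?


|z| = sqrt(15.9^2 + (-16.7)^2) = sqrt(252.81 + 278.89) = sqrt(531.7) = 23.0586

|z| = 23.0586


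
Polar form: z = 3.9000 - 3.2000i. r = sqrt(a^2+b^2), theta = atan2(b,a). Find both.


r = sqrt(15.21+10.24) = sqrt(25.45) = 5.0448
theta = atan2(-3.2, 3.9) = -39.3693 degrees

r = 5.0448, theta = -39.3693 degrees


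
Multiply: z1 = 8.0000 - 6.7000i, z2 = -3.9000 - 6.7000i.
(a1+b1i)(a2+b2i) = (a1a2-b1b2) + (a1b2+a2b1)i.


Real = 8*(-3.9) - (-6.7)*(-6.7) = -31.2 - 44.89 = -76.09
Imag = 8*(-6.7) - (3.9)*(-6.7) = -53.6 + 26.13 = -27.47

-76.0900 - 27.4700i


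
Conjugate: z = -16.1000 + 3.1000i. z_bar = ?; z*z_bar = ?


z_bar = -16.1000 - 3.1000i
z*z_bar = (-16.1)^2 + 3.1^2 = 259.21 + 9.61 = 268.82

z_bar = -16.1000 - 3.1000i, z*z_bar = 268.82


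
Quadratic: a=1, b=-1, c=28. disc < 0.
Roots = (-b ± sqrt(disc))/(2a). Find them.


disc = (-1)^2 - 4*1*28 = 1 - 112 = -111
sqrt(|disc|) = sqrt(111) = 10.5357
Real part = 1/(2*1) = 0.5000
Imag part = 10.5357/(2*1) = 5.2678

0.5000 ± 5.2678i


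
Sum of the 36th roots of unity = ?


The sum of all 36th roots of unity is 0.
Geometric series: (1 - w^36)/(1 - w) = (1-1)/(1-w) = 0 since w^36 = 1, w ≠ 1.
Alternatively: coefficient of z^35 in z^36 - 1 is 0.

0


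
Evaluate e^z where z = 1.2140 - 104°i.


e^1.2140 = 3.3669
cos(-104°) = -0.2419
sin(-104°) = -0.9703
Real = 3.3669*(-0.2419) = -0.8145
Imag = 3.3669*(-0.9703) = -3.2669

-0.8145 - 3.2669i


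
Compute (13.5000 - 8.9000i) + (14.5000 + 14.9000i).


Real: 13.5 + 14.5 = 28
Imag: -8.9 + 14.9 = 6

28.0000 + 6.0000i


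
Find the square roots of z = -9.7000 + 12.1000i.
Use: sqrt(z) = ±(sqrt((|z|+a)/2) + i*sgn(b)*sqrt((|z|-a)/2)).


|z| = sqrt(94.09+146.41) = 15.5081
sqrt((|z|+a)/2) = sqrt((15.5081+(-9.7))/2) = sqrt(2.9040) = 1.7041
sqrt((|z|-a)/2) = sqrt((15.5081-(-9.7))/2) = sqrt(12.6040) = 3.5502

±(1.7041 + 3.5502i) i.e. 1.7041 + 3.5502i and -1.7041 - 3.5502i


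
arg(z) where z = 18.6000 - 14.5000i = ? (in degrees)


Re = 18.6, Im = -14.5
arg = atan2(-14.5, 18.6) = -37.9389 degrees

arg(z) = -37.9389 degrees


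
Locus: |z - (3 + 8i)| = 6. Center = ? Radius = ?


|z - z0| = r is a circle with center z0 and radius r.
Center = (3, 8), radius = 6

Circle with center (3, 8) and radius 6


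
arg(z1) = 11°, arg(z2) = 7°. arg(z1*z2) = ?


arg(z1*z2) = 11° + 7° = 18°
Normalized to (-180°, 180°]: 18°

18°


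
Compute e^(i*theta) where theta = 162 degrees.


cos(162°) = -0.9511
sin(162°) = 0.3090

e^(i*162°) = -0.9511 + 0.3090i


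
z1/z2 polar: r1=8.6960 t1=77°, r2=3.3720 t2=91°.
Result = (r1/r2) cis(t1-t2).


r = 8.6960 / 3.3720 = 2.5789
theta = 77° - 91° = -14° = 346° (mod 360)

2.5789 cis(346°)


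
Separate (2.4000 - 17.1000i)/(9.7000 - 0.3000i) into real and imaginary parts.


Multiply by conjugate: (2.4000 - 17.1000i)(9.7000 + 0.3000i) / (9.7^2 + (-0.3)^2)
Numerator real = 2.4*9.7 - (17.1)*(-0.3) = 28.41
Numerator imag = -17.1*9.7 - 2.4*(-0.3) = -165.15
Denominator = 94.18
Re(z) = 28.41/94.18 = 0.3017
Im(z) = -165.15/94.18 = -1.7536

Re(z) = 0.3017, Im(z) = -1.7536


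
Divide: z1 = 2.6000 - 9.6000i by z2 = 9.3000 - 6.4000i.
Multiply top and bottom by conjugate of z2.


Conjugate of z2 = 9.3000 + 6.4000i
Numerator: (2.6000 - 9.6000i)(9.3000 + 6.4000i) = 85.6200 - 72.6400i
Denominator: 9.3^2 + (-6.4)^2 = 127.45
Result = (85.6200 - 72.6400i)/127.45

0.6718 - 0.5699i


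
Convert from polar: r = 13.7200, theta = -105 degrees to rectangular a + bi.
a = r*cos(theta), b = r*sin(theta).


a = 13.7200*cos(-105°) = 13.7200*(-0.25882) = -3.5510
b = 13.7200*sin(-105°) = 13.7200*(-0.965926) = -13.2525

-3.5510 - 13.2525i


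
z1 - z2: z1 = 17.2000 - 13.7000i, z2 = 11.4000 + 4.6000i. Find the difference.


Real: 17.2 - 11.4 = 5.8
Imag: -13.7 - 4.6 = -18.3

5.8000 - 18.3000i


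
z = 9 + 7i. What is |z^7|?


|z| = sqrt(81+49) = sqrt(130) = 11.4018
|z^7| = |z|^7 = (sqrt(130))^7 = 130^3 * sqrt(130) = 2197000*sqrt(130)

|z^7| = 2197000*sqrt(130) ≈ 25049654.0894


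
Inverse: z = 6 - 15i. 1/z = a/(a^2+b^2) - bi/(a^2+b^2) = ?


|z|^2 = 36+225 = 261
1/z = (6 + 15i)/261

1/z = 0.0230 + 0.0575i


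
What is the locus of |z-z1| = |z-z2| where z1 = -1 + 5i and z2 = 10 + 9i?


Equal distances means the locus is the perpendicular bisector of z1 and z2.
Midpoint = ((-1+10)/2, (5+9)/2) = (4.5000, 7.0000)

Perpendicular bisector through (4.5000, 7.0000)


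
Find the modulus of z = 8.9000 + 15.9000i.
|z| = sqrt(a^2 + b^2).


|z| = sqrt(8.9^2 + 15.9^2) = sqrt(79.21 + 252.81) = sqrt(332.02) = 18.2214

|z| = 18.2214


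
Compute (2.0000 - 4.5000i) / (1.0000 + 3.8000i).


Conjugate of z2 = 1.0000 - 3.8000i
Numerator: (2.0000 - 4.5000i)(1.0000 - 3.8000i) = -15.1000 - 12.1000i
Denominator: 1^2 + 3.8^2 = 15.44
Result = (-15.1000 - 12.1000i)/15.44

-0.9780 - 0.7837i


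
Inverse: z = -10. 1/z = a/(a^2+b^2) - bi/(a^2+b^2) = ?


|z|^2 = 100+0 = 100
1/z = (-10 - 0i)/100

1/z = -0.1000 + 0i


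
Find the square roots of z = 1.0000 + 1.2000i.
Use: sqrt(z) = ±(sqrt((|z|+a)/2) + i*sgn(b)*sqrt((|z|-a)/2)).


|z| = sqrt(1+1.44) = 1.5620
sqrt((|z|+a)/2) = sqrt((1.5620+1)/2) = sqrt(1.2810) = 1.1318
sqrt((|z|-a)/2) = sqrt((1.5620-1)/2) = sqrt(0.2810) = 0.5301

±(1.1318 + 0.5301i) i.e. 1.1318 + 0.5301i and -1.1318 - 0.5301i


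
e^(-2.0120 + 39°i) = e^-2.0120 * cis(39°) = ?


e^-2.0120 = 0.13372
cos(39°) = 0.7771
sin(39°) = 0.62932
Real = 0.13372*0.7771 = 0.1039
Imag = 0.13372*0.62932 = 0.0842

0.1039 + 0.0842i


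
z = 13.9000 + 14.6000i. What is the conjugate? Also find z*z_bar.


z_bar = 13.9000 - 14.6000i
z*z_bar = 13.9^2 + 14.6^2 = 193.21 + 213.16 = 406.37

z_bar = 13.9000 - 14.6000i, z*z_bar = 406.37


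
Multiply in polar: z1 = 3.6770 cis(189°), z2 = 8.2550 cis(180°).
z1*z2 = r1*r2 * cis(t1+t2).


r = 3.6770 * 8.2550 = 30.3536
theta = 189° + 180° = 369° = 9° (mod 360)

30.3536 cis(9°)


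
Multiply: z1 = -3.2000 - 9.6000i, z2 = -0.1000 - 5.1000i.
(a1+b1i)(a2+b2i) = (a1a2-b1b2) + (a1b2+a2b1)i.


Real = -3.2*(-0.1) - (-9.6)*(-5.1) = 0.32 - 48.96 = -48.64
Imag = -3.2*(-5.1) - (0.1)*(-9.6) = 16.32 + 0.96 = 17.28

-48.6400 + 17.2800i


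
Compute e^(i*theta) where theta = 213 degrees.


cos(213°) = -0.8387
sin(213°) = -0.5446

e^(i*213°) = -0.8387 - 0.5446i


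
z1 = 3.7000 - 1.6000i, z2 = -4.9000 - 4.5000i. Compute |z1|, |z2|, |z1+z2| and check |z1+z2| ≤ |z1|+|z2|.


|z1| = sqrt(3.7^2 + (-1.6)^2) = sqrt(16.25) = 4.0311
|z2| = sqrt((-4.9)^2 + (-4.5)^2) = sqrt(44.26) = 6.6528
z1+z2 = -1.2000 - 6.1000i
|z1+z2| = sqrt(38.65) = 6.2169
|z1|+|z2| = 4.0311 + 6.6528 = 10.6839

|z1+z2| = 6.2169 ≤ |z1|+|z2| = 10.6839 (verified)


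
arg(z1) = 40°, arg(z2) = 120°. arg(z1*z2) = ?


arg(z1*z2) = 40° + 120° = 160°
Normalized to (-180°, 180°]: 160°

160°


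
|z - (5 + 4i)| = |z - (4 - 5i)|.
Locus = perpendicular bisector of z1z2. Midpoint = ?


Equal distances means the locus is the perpendicular bisector of z1 and z2.
Midpoint = ((5+4)/2, (4+(-5))/2) = (4.5000, -0.5000)

Perpendicular bisector through (4.5000, -0.5000)


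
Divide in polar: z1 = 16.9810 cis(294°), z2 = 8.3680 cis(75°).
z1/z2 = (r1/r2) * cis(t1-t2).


r = 16.9810 / 8.3680 = 2.0293
theta = 294° - 75° = 219° = 219° (mod 360)

2.0293 cis(219°)


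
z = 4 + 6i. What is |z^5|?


|z| = sqrt(16+36) = sqrt(52) = 7.2111
|z^5| = |z|^5 = (sqrt(52))^5 = 52^2 * sqrt(52) = 2704*sqrt(52)

|z^5| = 2704*sqrt(52) ≈ 19498.8213


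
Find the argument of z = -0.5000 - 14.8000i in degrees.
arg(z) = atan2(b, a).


Re = -0.5, Im = -14.8
arg = atan2(-14.8, -0.5) = -91.9349 degrees

arg(z) = -91.9349 degrees


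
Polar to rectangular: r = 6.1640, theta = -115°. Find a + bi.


a = 6.1640*cos(-115°) = 6.1640*(-0.42262) = -2.6050
b = 6.1640*sin(-115°) = 6.1640*(-0.90631) = -5.5865

-2.6050 - 5.5865i


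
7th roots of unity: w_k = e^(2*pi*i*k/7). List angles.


The 7th roots of unity are cis(360k/7°) for k=0..6
Angle step = 360/7 = 51.4286°
Primitive root: cis(51.4286°)
Primitive root = 0.6235 + 0.7818i

7 roots at angles: 0°, 51.4286°, 102.8571°, 154.2857°, 205.7143°, 257.1429°, 308.5714°


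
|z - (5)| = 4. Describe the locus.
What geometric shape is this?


|z - z0| = r is a circle with center z0 and radius r.
Center = (5, 0), radius = 4

Circle with center (5, 0) and radius 4


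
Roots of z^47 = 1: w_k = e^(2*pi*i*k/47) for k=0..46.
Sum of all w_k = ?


The sum of all 47th roots of unity is 0.
Geometric series: (1 - w^47)/(1 - w) = (1-1)/(1-w) = 0 since w^47 = 1, w ≠ 1.
Alternatively: coefficient of z^46 in z^47 - 1 is 0.

0


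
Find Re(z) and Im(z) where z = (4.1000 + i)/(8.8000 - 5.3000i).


Multiply by conjugate: (4.1000 + i)(8.8000 + 5.3000i) / (8.8^2 + (-5.3)^2)
Numerator real = 4.1*8.8 + 1*(-5.3) = 30.78
Numerator imag = 1*8.8 - 4.1*(-5.3) = 30.53
Denominator = 105.53
Re(z) = 30.78/105.53 = 0.2917
Im(z) = 30.53/105.53 = 0.2893

Re(z) = 0.2917, Im(z) = 0.2893


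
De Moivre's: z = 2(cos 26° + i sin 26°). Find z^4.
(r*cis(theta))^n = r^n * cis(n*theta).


r^4 = 2^4 = 16
n*theta = 4*26° = 104° = 104° (mod 360)
a = 16*cos(104°) = -3.8708
b = 16*sin(104°) = 15.5247

16 cis(104°) = -3.8708 + 15.5247i


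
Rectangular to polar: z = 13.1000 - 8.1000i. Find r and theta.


r = sqrt(171.61+65.61) = sqrt(237.22) = 15.4019
theta = atan2(-8.1, 13.1) = -31.7294 degrees

r = 15.4019, theta = -31.7294 degrees


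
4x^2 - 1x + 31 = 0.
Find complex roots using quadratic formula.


disc = (-1)^2 - 4*4*31 = 1 - 496 = -495
sqrt(|disc|) = sqrt(495) = 22.2486
Real part = 1/(2*4) = 0.1250
Imag part = 22.2486/(2*4) = 2.7811

0.1250 ± 2.7811i


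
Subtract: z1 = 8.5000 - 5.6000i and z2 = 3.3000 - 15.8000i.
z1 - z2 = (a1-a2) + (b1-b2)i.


Real: 8.5 - 3.3 = 5.2
Imag: -5.6 + 15.8 = 10.2

5.2000 + 10.2000i


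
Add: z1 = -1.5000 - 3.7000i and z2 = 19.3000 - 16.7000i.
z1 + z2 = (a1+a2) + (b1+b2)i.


Real: -1.5 + 19.3 = 17.8
Imag: -3.7 - 16.7 = -20.4

17.8000 - 20.4000i


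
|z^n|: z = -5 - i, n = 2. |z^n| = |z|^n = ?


|z| = sqrt(25+1) = sqrt(26) = 5.0990
|z^2| = |z|^2 = (sqrt(26))^2 = 26

|z^2| = 26


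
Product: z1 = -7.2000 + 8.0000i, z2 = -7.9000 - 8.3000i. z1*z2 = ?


Real = -7.2*(-7.9) - 8*(-8.3) = 56.88 - (-66.4) = 123.28
Imag = -7.2*(-8.3) - (7.9)*8 = 59.76 - (63.2) = -3.44

123.2800 - 3.4400i


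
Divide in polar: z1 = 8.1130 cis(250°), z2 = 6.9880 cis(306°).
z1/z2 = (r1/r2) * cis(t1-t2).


r = 8.1130 / 6.9880 = 1.1610
theta = 250° - 306° = -56° = 304° (mod 360)

1.1610 cis(304°)


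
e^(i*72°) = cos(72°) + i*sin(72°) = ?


cos(72°) = 0.3090
sin(72°) = 0.9511

e^(i*72°) = 0.3090 + 0.9511i


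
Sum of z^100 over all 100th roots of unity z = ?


The roots are w_k = w^k with w = e^(2*pi*i/100), and (w^k)^100 = (w^100)^k.
So S = 1 + u + u^2 + ... + u^(99) with u = w^100.
100 = 1*100 + 0, so 100 is a multiple of 100 and u = (w^100)^1 = 1.
Every one of the 100 terms equals 1: S = 100

S = 100


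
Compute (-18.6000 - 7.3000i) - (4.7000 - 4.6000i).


Real: -18.6 - 4.7 = -23.3
Imag: -7.3 + 4.6 = -2.7

-23.3000 - 2.7000i


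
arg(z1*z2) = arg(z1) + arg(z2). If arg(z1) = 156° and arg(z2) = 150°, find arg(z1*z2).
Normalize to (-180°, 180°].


arg(z1*z2) = 156° + 150° = 306°
Normalized to (-180°, 180°]: -54°

-54°


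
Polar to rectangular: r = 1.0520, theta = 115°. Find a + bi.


a = 1.0520*cos(115°) = 1.0520*(-0.4226) = -0.4446
b = 1.0520*sin(115°) = 1.0520*0.9063 = 0.9534

-0.4446 + 0.9534i


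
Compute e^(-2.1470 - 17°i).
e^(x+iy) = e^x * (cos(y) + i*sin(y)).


e^-2.1470 = 0.1168
cos(-17°) = 0.9563
sin(-17°) = -0.2924
Real = 0.1168*0.9563 = 0.1117
Imag = 0.1168*(-0.2924) = -0.0342

0.1117 - 0.0342i


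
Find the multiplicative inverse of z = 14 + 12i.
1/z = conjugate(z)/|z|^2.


|z|^2 = 196+144 = 340
1/z = (14 - 12i)/340

1/z = 0.0412 - 0.0353i


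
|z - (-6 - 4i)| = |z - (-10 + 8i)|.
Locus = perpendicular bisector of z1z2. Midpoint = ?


Equal distances means the locus is the perpendicular bisector of z1 and z2.
Midpoint = ((-6+(-10))/2, (-4+8)/2) = (-8.0000, 2.0000)

Perpendicular bisector through (-8.0000, 2.0000)


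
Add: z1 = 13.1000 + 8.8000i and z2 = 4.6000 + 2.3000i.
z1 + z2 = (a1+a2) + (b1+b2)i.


Real: 13.1 + 4.6 = 17.7
Imag: 8.8 + 2.3 = 11.1

17.7000 + 11.1000i


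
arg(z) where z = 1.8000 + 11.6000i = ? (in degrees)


Re = 1.8, Im = 11.6
arg = atan2(11.6, 1.8) = 81.1796 degrees

arg(z) = 81.1796 degrees


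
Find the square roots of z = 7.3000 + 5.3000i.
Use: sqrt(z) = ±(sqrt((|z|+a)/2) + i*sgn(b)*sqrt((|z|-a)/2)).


|z| = sqrt(53.29+28.09) = 9.0211
sqrt((|z|+a)/2) = sqrt((9.0211+7.3)/2) = sqrt(8.1605) = 2.8567
sqrt((|z|-a)/2) = sqrt((9.0211-7.3)/2) = sqrt(0.8605) = 0.9277

±(2.8567 + 0.9277i) i.e. 2.8567 + 0.9277i and -2.8567 - 0.9277i


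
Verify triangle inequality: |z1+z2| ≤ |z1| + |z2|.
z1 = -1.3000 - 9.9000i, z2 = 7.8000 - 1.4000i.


|z1| = sqrt((-1.3)^2 + (-9.9)^2) = sqrt(99.7) = 9.9850
|z2| = sqrt(7.8^2 + (-1.4)^2) = sqrt(62.8) = 7.9246
z1+z2 = 6.5000 - 11.3000i
|z1+z2| = sqrt(169.94) = 13.0361
|z1|+|z2| = 9.9850 + 7.9246 = 17.9096

|z1+z2| = 13.0361 ≤ |z1|+|z2| = 17.9096 (verified)


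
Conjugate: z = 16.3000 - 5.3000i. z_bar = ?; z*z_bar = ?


z_bar = 16.3000 + 5.3000i
z*z_bar = 16.3^2 + (-5.3)^2 = 265.69 + 28.09 = 293.78

z_bar = 16.3000 + 5.3000i, z*z_bar = 293.78


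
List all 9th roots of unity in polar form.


The 9th roots of unity are cis(360k/9°) for k=0..8
Angle step = 360/9 = 40°
Primitive root: cis(40°)
Primitive root = 0.7660 + 0.6428i

9 roots at angles: 0°, 40°, 80°, 120°, 160°, 200°, 240°, 280°, 320°


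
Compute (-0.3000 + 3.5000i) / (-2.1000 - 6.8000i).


Conjugate of z2 = -2.1000 + 6.8000i
Numerator: (-0.3000 + 3.5000i)(-2.1000 + 6.8000i) = -23.1700 - 9.3900i
Denominator: (-2.1)^2 + (-6.8)^2 = 50.65
Result = (-23.1700 - 9.3900i)/50.65

-0.4575 - 0.1854i


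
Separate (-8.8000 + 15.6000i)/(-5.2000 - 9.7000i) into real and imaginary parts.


Multiply by conjugate: (-8.8000 + 15.6000i)(-5.2000 + 9.7000i) / ((-5.2)^2 + (-9.7)^2)
Numerator real = -8.8*(-5.2) + 15.6*(-9.7) = -105.56
Numerator imag = 15.6*(-5.2) - (-8.8)*(-9.7) = -166.48
Denominator = 121.13
Re(z) = -105.56/121.13 = -0.8715
Im(z) = -166.48/121.13 = -1.3744

Re(z) = -0.8715, Im(z) = -1.3744


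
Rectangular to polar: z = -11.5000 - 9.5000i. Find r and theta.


r = sqrt(132.25+90.25) = sqrt(222.5) = 14.9164
theta = atan2(-9.5, -11.5) = -140.4403 degrees

r = 14.9164, theta = -140.4403 degrees


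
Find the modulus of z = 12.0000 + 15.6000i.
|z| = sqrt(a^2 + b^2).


|z| = sqrt(12^2 + 15.6^2) = sqrt(144 + 243.36) = sqrt(387.36) = 19.6815

|z| = 19.6815


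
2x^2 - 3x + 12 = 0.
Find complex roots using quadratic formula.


disc = (-3)^2 - 4*2*12 = 9 - 96 = -87
sqrt(|disc|) = sqrt(87) = 9.3274
Real part = 3/(2*2) = 0.7500
Imag part = 9.3274/(2*2) = 2.3318

0.7500 ± 2.3318i


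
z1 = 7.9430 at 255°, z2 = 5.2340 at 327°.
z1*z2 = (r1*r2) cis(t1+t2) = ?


r = 7.9430 * 5.2340 = 41.5737
theta = 255° + 327° = 582° = 222° (mod 360)

41.5737 cis(222°)


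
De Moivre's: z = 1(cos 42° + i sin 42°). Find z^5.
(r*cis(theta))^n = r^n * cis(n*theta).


r^5 = 1^5 = 1
n*theta = 5*42° = 210° = 210° (mod 360)
a = 1*cos(210°) = -0.8660
b = 1*sin(210°) = -0.5000

1 cis(210°) = -0.8660 - 0.5000i


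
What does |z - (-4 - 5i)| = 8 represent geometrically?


|z - z0| = r is a circle with center z0 and radius r.
Center = (-4, -5), radius = 8

Circle with center (-4, -5) and radius 8


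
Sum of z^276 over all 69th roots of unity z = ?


The roots are w_k = w^k with w = e^(2*pi*i/69), and (w^k)^276 = (w^276)^k.
So S = 1 + u + u^2 + ... + u^(68) with u = w^276.
276 = 4*69 + 0, so 276 is a multiple of 69 and u = (w^69)^4 = 1.
Every one of the 69 terms equals 1: S = 69

S = 69


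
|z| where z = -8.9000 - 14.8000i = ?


|z| = sqrt((-8.9)^2 + (-14.8)^2) = sqrt(79.21 + 219.04) = sqrt(298.25) = 17.2699

|z| = 17.2699


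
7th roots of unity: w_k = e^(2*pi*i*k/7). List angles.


The 7th roots of unity are cis(360k/7°) for k=0..6
Angle step = 360/7 = 51.4286°
Primitive root: cis(51.4286°)
Primitive root = 0.6235 + 0.7818i

7 roots at angles: 0°, 51.4286°, 102.8571°, 154.2857°, 205.7143°, 257.1429°, 308.5714°


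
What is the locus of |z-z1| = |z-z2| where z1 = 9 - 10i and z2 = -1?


Equal distances means the locus is the perpendicular bisector of z1 and z2.
Midpoint = ((9+(-1))/2, (-10+0)/2) = (4.0000, -5.0000)

Perpendicular bisector through (4.0000, -5.0000)


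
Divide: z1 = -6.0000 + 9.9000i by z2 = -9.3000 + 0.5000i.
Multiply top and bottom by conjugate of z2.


Conjugate of z2 = -9.3000 - 0.5000i
Numerator: (-6.0000 + 9.9000i)(-9.3000 - 0.5000i) = 60.7500 - 89.0700i
Denominator: (-9.3)^2 + 0.5^2 = 86.74
Result = (60.7500 - 89.0700i)/86.74

0.7004 - 1.0269i


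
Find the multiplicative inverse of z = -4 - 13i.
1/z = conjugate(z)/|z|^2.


|z|^2 = 16+169 = 185
1/z = (-4 + 13i)/185

1/z = -0.0216 + 0.0703i


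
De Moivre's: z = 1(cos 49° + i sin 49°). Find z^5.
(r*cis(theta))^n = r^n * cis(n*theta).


r^5 = 1^5 = 1
n*theta = 5*49° = 245° = 245° (mod 360)
a = 1*cos(245°) = -0.4226
b = 1*sin(245°) = -0.9063

1 cis(245°) = -0.4226 - 0.9063i


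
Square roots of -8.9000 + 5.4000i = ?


|z| = sqrt(79.21+29.16) = 10.4101
sqrt((|z|+a)/2) = sqrt((10.4101+(-8.9))/2) = sqrt(0.7550) = 0.8689
sqrt((|z|-a)/2) = sqrt((10.4101-(-8.9))/2) = sqrt(9.6550) = 3.1073

±(0.8689 + 3.1073i) i.e. 0.8689 + 3.1073i and -0.8689 - 3.1073i


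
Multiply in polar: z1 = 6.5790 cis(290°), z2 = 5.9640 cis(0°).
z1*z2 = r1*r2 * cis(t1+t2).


r = 6.5790 * 5.9640 = 39.2372
theta = 290° + 0° = 290° = 290° (mod 360)

39.2372 cis(290°)


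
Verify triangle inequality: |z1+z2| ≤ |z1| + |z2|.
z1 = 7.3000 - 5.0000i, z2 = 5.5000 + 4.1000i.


|z1| = sqrt(7.3^2 + (-5)^2) = sqrt(78.29) = 8.8482
|z2| = sqrt(5.5^2 + 4.1^2) = sqrt(47.06) = 6.8600
z1+z2 = 12.8000 - 0.9000i
|z1+z2| = sqrt(164.65) = 12.8316
|z1|+|z2| = 8.8482 + 6.8600 = 15.7082

|z1+z2| = 12.8316 ≤ |z1|+|z2| = 15.7082 (verified)


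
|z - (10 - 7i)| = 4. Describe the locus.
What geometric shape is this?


|z - z0| = r is a circle with center z0 and radius r.
Center = (10, -7), radius = 4

Circle with center (10, -7) and radius 4


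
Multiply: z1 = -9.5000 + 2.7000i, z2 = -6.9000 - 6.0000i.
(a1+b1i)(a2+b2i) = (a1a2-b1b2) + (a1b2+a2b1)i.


Real = -9.5*(-6.9) - 2.7*(-6) = 65.55 - (-16.2) = 81.75
Imag = -9.5*(-6) - (6.9)*2.7 = 57 - (18.63) = 38.37

81.7500 + 38.3700i


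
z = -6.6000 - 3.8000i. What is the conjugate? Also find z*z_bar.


z_bar = -6.6000 + 3.8000i
z*z_bar = (-6.6)^2 + (-3.8)^2 = 43.56 + 14.44 = 58

z_bar = -6.6000 + 3.8000i, z*z_bar = 58


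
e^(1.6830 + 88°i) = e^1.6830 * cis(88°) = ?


e^1.6830 = 5.3817
cos(88°) = 0.0349
sin(88°) = 0.99939
Real = 5.3817*0.0349 = 0.1878
Imag = 5.3817*0.99939 = 5.3784

0.1878 + 5.3784i


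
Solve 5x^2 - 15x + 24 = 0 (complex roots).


disc = (-15)^2 - 4*5*24 = 225 - 480 = -255
sqrt(|disc|) = sqrt(255) = 15.9687
Real part = 15/(2*5) = 1.5000
Imag part = 15.9687/(2*5) = 1.5969

1.5000 ± 1.5969i


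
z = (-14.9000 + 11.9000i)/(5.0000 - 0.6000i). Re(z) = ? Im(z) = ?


Multiply by conjugate: (-14.9000 + 11.9000i)(5.0000 + 0.6000i) / (5^2 + (-0.6)^2)
Numerator real = -14.9*5 + 11.9*(-0.6) = -81.64
Numerator imag = 11.9*5 - (-14.9)*(-0.6) = 50.56
Denominator = 25.36
Re(z) = -81.64/25.36 = -3.2192
Im(z) = 50.56/25.36 = 1.9937

Re(z) = -3.2192, Im(z) = 1.9937


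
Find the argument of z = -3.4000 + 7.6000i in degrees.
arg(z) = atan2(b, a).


Re = -3.4, Im = 7.6
arg = atan2(7.6, -3.4) = 114.1022 degrees

arg(z) = 114.1022 degrees


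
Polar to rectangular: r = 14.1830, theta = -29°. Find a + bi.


a = 14.1830*cos(-29°) = 14.1830*0.87462 = 12.4047
b = 14.1830*sin(-29°) = 14.1830*(-0.48481) = -6.8761

12.4047 - 6.8761i


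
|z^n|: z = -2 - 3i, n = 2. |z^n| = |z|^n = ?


|z| = sqrt(4+9) = sqrt(13) = 3.6056
|z^2| = |z|^2 = (sqrt(13))^2 = 13

|z^2| = 13


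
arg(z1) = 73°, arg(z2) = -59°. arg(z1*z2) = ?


arg(z1*z2) = 73° - 59° = 14°
Normalized to (-180°, 180°]: 14°

14°


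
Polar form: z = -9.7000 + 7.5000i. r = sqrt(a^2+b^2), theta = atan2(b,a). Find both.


r = sqrt(94.09+56.25) = sqrt(150.34) = 12.2613
theta = atan2(7.5, -9.7) = 142.2890 degrees

r = 12.2613, theta = 142.2890 degrees


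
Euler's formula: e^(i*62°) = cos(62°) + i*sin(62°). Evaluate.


cos(62°) = 0.4695
sin(62°) = 0.8829

e^(i*62°) = 0.4695 + 0.8829i


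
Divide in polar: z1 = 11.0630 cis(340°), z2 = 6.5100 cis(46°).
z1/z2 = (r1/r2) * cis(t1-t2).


r = 11.0630 / 6.5100 = 1.6994
theta = 340° - 46° = 294° = 294° (mod 360)

1.6994 cis(294°)


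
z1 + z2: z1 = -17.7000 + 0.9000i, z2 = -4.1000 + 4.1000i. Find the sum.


Real: -17.7 - 4.1 = -21.8
Imag: 0.9 + 4.1 = 5

-21.8000 + 5.0000i


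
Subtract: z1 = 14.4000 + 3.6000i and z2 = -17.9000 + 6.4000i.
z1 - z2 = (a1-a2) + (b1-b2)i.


Real: 14.4 + 17.9 = 32.3
Imag: 3.6 - 6.4 = -2.8

32.3000 - 2.8000i


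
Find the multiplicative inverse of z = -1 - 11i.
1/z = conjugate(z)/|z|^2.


|z|^2 = 1+121 = 122
1/z = (-1 + 11i)/122

1/z = -0.0082 + 0.0902i


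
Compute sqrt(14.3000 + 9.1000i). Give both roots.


|z| = sqrt(204.49+82.81) = 16.9499
sqrt((|z|+a)/2) = sqrt((16.9499+14.3)/2) = sqrt(15.6250) = 3.9528
sqrt((|z|-a)/2) = sqrt((16.9499-14.3)/2) = sqrt(1.3250) = 1.1511

±(3.9528 + 1.1511i) i.e. 3.9528 + 1.1511i and -3.9528 - 1.1511i


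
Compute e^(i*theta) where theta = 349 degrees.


cos(349°) = 0.9816
sin(349°) = -0.1908

e^(i*349°) = 0.9816 - 0.1908i


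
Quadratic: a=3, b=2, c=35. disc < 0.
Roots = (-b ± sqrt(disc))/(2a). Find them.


disc = 2^2 - 4*3*35 = 4 - 420 = -416
sqrt(|disc|) = sqrt(416) = 20.3961
Real part = -2/(2*3) = -0.3333
Imag part = 20.3961/(2*3) = 3.3993

-0.3333 ± 3.3993i


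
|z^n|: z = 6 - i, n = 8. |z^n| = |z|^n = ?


|z| = sqrt(36+1) = sqrt(37) = 6.0828
|z^8| = |z|^8 = (sqrt(37))^8 = 37^4 = 1874161

|z^8| = 1874161


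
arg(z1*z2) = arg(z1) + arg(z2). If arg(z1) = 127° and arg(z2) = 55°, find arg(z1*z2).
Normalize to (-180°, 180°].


arg(z1*z2) = 127° + 55° = 182°
Normalized to (-180°, 180°]: -178°

-178°


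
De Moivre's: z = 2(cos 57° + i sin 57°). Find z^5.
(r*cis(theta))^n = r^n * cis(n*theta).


r^5 = 2^5 = 32
n*theta = 5*57° = 285° = 285° (mod 360)
a = 32*cos(285°) = 8.2822
b = 32*sin(285°) = -30.9096

32 cis(285°) = 8.2822 - 30.9096i


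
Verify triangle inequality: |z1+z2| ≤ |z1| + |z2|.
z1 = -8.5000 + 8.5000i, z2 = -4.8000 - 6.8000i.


|z1| = sqrt((-8.5)^2 + 8.5^2) = sqrt(144.5) = 12.0208
|z2| = sqrt((-4.8)^2 + (-6.8)^2) = sqrt(69.28) = 8.3235
z1+z2 = -13.3000 + 1.7000i
|z1+z2| = sqrt(179.78) = 13.4082
|z1|+|z2| = 12.0208 + 8.3235 = 20.3443

|z1+z2| = 13.4082 ≤ |z1|+|z2| = 20.3443 (verified)


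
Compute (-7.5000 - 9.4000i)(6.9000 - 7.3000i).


Real = -7.5*6.9 - (-9.4)*(-7.3) = -51.75 - 68.62 = -120.37
Imag = -7.5*(-7.3) + 6.9*(-9.4) = 54.75 - (64.86) = -10.11

-120.3700 - 10.1100i


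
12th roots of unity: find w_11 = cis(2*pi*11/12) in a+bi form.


Angle = 360*11/12 = 330°
a = cos(330°) = 0.8660
b = sin(330°) = -0.5000

0.8660 - 0.5000i


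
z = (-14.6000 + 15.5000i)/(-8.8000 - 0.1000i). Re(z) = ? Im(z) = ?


Multiply by conjugate: (-14.6000 + 15.5000i)(-8.8000 + 0.1000i) / ((-8.8)^2 + (-0.1)^2)
Numerator real = -14.6*(-8.8) + 15.5*(-0.1) = 126.93
Numerator imag = 15.5*(-8.8) - (-14.6)*(-0.1) = -137.86
Denominator = 77.45
Re(z) = 126.93/77.45 = 1.6389
Im(z) = -137.86/77.45 = -1.7800

Re(z) = 1.6389, Im(z) = -1.7800


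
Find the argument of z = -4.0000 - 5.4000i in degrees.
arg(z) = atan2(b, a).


Re = -4, Im = -5.4
arg = atan2(-5.4, -4) = -126.5289 degrees

arg(z) = -126.5289 degrees


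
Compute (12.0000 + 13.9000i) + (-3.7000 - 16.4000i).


Real: 12 - 3.7 = 8.3
Imag: 13.9 - 16.4 = -2.5

8.3000 - 2.5000i


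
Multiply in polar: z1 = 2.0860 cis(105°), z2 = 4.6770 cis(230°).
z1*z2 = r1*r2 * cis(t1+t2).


r = 2.0860 * 4.6770 = 9.7562
theta = 105° + 230° = 335° = 335° (mod 360)

9.7562 cis(335°)


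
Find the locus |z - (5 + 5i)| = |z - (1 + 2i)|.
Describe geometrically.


Equal distances means the locus is the perpendicular bisector of z1 and z2.
Midpoint = ((5+1)/2, (5+2)/2) = (3.0000, 3.5000)

Perpendicular bisector through (3.0000, 3.5000)


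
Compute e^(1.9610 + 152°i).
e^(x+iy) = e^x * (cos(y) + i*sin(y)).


e^1.9610 = 7.1064
cos(152°) = -0.88295
sin(152°) = 0.469472
Real = 7.1064*(-0.88295) = -6.2746
Imag = 7.1064*0.469472 = 3.3363

-6.2746 + 3.3363i


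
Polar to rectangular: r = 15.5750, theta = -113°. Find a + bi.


a = 15.5750*cos(-113°) = 15.5750*(-0.39073) = -6.0856
b = 15.5750*sin(-113°) = 15.5750*(-0.920505) = -14.3369

-6.0856 - 14.3369i


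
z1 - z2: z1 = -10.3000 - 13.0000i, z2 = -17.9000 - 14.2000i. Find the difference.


Real: -10.3 + 17.9 = 7.6
Imag: -13 + 14.2 = 1.2

7.6000 + 1.2000i


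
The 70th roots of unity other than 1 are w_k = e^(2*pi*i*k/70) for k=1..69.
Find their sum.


With w = e^(2*pi*i/70), all 70 of the 70th roots of unity w^0 = 1, w, ..., w^(69) sum to 0: 1 + w + ... + w^(69) = (1 - w^70)/(1 - w) = 0 since w^70 = 1, w ≠ 1.
Removing the root 1: w + w^2 + ... + w^(69) = 0 - 1 = -1

Sum = -1


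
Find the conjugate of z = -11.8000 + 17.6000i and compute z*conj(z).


z_bar = -11.8000 - 17.6000i
z*z_bar = (-11.8)^2 + 17.6^2 = 139.24 + 309.76 = 449

z_bar = -11.8000 - 17.6000i, z*z_bar = 449


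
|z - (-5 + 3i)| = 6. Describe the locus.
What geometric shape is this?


|z - z0| = r is a circle with center z0 and radius r.
Center = (-5, 3), radius = 6

Circle with center (-5, 3) and radius 6


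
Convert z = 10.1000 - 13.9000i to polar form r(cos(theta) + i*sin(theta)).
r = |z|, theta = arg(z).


r = sqrt(102.01+193.21) = sqrt(295.22) = 17.1820
theta = atan2(-13.9, 10.1) = -53.9971 degrees

r = 17.1820, theta = -53.9971 degrees


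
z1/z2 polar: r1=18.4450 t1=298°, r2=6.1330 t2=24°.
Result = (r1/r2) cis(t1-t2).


r = 18.4450 / 6.1330 = 3.0075
theta = 298° - 24° = 274° = 274° (mod 360)

3.0075 cis(274°)


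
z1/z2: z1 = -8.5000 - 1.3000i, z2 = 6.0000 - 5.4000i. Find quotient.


Conjugate of z2 = 6.0000 + 5.4000i
Numerator: (-8.5000 - 1.3000i)(6.0000 + 5.4000i) = -43.9800 - 53.7000i
Denominator: 6^2 + (-5.4)^2 = 65.16
Result = (-43.9800 - 53.7000i)/65.16

-0.6750 - 0.8241i


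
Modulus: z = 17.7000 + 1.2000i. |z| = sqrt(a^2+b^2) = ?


|z| = sqrt(17.7^2 + 1.2^2) = sqrt(313.29 + 1.44) = sqrt(314.73) = 17.7406

|z| = 17.7406


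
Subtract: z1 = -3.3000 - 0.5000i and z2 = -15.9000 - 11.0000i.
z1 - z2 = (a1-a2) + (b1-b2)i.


Real: -3.3 + 15.9 = 12.6
Imag: -0.5 + 11 = 10.5

12.6000 + 10.5000i


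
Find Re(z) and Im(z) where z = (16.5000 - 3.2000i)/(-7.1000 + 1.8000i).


Multiply by conjugate: (16.5000 - 3.2000i)(-7.1000 - 1.8000i) / ((-7.1)^2 + 1.8^2)
Numerator real = 16.5*(-7.1) - (3.2)*1.8 = -122.91
Numerator imag = -3.2*(-7.1) - 16.5*1.8 = -6.98
Denominator = 53.65
Re(z) = -122.91/53.65 = -2.2910
Im(z) = -6.98/53.65 = -0.1301

Re(z) = -2.2910, Im(z) = -0.1301


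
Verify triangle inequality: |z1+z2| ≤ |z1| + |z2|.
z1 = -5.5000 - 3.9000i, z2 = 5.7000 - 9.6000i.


|z1| = sqrt((-5.5)^2 + (-3.9)^2) = sqrt(45.46) = 6.7424
|z2| = sqrt(5.7^2 + (-9.6)^2) = sqrt(124.65) = 11.1647
z1+z2 = 0.2000 - 13.5000i
|z1+z2| = sqrt(182.29) = 13.5015
|z1|+|z2| = 6.7424 + 11.1647 = 17.9071

|z1+z2| = 13.5015 ≤ |z1|+|z2| = 17.9071 (verified)


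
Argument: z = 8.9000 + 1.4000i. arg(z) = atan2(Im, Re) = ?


Re = 8.9, Im = 1.4
arg = atan2(1.4, 8.9) = 8.9396 degrees

arg(z) = 8.9396 degrees


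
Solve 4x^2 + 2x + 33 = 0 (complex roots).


disc = 2^2 - 4*4*33 = 4 - 528 = -524
sqrt(|disc|) = sqrt(524) = 22.8910
Real part = -2/(2*4) = -0.2500
Imag part = 22.8910/(2*4) = 2.8614

-0.2500 ± 2.8614i


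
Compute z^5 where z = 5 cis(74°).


r^5 = 5^5 = 3125
n*theta = 5*74° = 370° = 10° (mod 360)
a = 3125*cos(10°) = 3077.5242
b = 3125*sin(10°) = 542.6506

3125 cis(10°) = 3077.5242 + 542.6506i


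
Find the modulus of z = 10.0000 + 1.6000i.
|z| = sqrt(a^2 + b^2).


|z| = sqrt(10^2 + 1.6^2) = sqrt(100 + 2.56) = sqrt(102.56) = 10.1272

|z| = 10.1272


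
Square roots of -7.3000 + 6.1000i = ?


|z| = sqrt(53.29+37.21) = 9.5131
sqrt((|z|+a)/2) = sqrt((9.5131+(-7.3))/2) = sqrt(1.1066) = 1.0519
sqrt((|z|-a)/2) = sqrt((9.5131-(-7.3))/2) = sqrt(8.4066) = 2.8994

±(1.0519 + 2.8994i) i.e. 1.0519 + 2.8994i and -1.0519 - 2.8994i


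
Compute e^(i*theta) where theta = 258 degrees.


cos(258°) = -0.2079
sin(258°) = -0.9781

e^(i*258°) = -0.2079 - 0.9781i


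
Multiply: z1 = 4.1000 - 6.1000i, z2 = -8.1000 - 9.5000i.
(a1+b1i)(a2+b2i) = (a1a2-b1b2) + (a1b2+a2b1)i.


Real = 4.1*(-8.1) - (-6.1)*(-9.5) = -33.21 - 57.95 = -91.16
Imag = 4.1*(-9.5) - (8.1)*(-6.1) = -38.95 + 49.41 = 10.46

-91.1600 + 10.4600i
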